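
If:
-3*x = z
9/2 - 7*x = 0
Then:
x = 9/14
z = -27/14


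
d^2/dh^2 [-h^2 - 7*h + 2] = -2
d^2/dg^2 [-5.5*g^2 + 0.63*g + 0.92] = -11.0000000000000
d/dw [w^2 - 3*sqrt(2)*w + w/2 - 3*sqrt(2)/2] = 2*w - 3*sqrt(2) + 1/2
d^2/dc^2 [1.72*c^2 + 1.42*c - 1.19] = 3.44000000000000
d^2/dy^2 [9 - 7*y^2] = -14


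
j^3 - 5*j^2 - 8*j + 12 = (j - 6)*(j - 1)*(j + 2)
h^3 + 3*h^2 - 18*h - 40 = (h - 4)*(h + 2)*(h + 5)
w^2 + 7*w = w*(w + 7)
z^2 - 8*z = z*(z - 8)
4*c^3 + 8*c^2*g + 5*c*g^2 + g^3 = (c + g)*(2*c + g)^2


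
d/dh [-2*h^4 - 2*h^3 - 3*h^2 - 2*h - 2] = -8*h^3 - 6*h^2 - 6*h - 2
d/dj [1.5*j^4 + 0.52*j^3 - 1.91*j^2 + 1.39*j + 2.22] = 6.0*j^3 + 1.56*j^2 - 3.82*j + 1.39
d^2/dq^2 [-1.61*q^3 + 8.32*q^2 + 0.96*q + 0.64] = 16.64 - 9.66*q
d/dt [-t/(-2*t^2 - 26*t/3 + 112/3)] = 3*(-3*t^2 - 56)/(2*(9*t^4 + 78*t^3 - 167*t^2 - 1456*t + 3136))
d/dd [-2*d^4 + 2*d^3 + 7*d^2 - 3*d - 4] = -8*d^3 + 6*d^2 + 14*d - 3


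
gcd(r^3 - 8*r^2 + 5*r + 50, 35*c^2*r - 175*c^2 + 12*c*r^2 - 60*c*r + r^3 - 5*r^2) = r - 5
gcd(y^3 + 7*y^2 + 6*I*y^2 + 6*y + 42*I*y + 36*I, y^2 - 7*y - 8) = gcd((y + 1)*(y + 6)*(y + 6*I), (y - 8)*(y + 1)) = y + 1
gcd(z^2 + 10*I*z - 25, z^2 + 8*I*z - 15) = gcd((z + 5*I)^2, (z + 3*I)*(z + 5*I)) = z + 5*I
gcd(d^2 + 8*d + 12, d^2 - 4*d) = 1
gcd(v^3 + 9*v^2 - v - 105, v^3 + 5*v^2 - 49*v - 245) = v^2 + 12*v + 35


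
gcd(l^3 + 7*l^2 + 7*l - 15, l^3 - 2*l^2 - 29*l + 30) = l^2 + 4*l - 5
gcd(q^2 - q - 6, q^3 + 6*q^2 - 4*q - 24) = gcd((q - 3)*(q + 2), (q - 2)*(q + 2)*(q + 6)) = q + 2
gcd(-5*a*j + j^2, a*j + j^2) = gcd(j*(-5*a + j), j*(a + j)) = j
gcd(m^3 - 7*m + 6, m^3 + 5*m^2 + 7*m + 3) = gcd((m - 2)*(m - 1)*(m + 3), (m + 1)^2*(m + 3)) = m + 3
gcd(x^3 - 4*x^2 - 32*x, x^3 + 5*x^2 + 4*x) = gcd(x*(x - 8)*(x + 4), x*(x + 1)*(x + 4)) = x^2 + 4*x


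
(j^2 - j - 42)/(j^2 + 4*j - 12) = (j - 7)/(j - 2)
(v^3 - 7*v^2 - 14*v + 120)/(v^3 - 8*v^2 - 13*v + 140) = (v - 6)/(v - 7)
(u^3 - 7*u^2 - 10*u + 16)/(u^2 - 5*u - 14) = (u^2 - 9*u + 8)/(u - 7)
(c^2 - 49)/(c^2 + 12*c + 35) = (c - 7)/(c + 5)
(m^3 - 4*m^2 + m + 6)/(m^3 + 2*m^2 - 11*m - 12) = (m - 2)/(m + 4)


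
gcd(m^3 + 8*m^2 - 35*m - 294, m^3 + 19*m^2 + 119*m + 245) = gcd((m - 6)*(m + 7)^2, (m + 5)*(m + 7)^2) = m^2 + 14*m + 49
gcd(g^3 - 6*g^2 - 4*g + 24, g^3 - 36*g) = g - 6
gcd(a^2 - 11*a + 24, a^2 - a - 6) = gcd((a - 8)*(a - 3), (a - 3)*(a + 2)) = a - 3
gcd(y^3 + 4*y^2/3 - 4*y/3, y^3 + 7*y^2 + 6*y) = y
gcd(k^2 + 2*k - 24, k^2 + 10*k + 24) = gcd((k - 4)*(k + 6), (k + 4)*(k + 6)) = k + 6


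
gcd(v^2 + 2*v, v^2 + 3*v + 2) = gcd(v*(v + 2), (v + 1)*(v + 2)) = v + 2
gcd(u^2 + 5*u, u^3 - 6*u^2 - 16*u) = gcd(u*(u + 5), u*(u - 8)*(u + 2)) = u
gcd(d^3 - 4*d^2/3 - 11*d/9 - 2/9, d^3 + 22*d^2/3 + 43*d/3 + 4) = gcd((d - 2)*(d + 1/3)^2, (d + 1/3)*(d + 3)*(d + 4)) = d + 1/3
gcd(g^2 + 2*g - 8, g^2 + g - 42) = 1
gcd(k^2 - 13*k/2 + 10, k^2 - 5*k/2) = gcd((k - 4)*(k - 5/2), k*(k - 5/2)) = k - 5/2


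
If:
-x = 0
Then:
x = 0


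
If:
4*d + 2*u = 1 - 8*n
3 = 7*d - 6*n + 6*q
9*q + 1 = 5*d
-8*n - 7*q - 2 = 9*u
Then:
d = 137/374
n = 133/6732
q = 311/3366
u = -1049/3366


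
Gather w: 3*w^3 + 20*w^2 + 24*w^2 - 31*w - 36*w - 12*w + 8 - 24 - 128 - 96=3*w^3 + 44*w^2 - 79*w - 240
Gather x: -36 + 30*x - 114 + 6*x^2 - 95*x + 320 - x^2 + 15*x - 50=5*x^2 - 50*x + 120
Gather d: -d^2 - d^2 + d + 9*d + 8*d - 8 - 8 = -2*d^2 + 18*d - 16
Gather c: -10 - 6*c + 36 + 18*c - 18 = 12*c + 8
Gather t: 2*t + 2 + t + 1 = 3*t + 3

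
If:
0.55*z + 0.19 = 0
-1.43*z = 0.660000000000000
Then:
No Solution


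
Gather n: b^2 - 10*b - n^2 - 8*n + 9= b^2 - 10*b - n^2 - 8*n + 9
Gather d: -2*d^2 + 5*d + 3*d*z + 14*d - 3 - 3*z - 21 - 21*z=-2*d^2 + d*(3*z + 19) - 24*z - 24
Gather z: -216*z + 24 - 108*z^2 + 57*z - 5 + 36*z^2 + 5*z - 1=-72*z^2 - 154*z + 18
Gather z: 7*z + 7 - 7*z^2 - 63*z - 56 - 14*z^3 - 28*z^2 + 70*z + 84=-14*z^3 - 35*z^2 + 14*z + 35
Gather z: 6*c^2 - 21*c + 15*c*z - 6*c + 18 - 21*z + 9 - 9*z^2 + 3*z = 6*c^2 - 27*c - 9*z^2 + z*(15*c - 18) + 27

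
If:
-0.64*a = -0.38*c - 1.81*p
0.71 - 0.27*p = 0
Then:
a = 0.59375*c + 7.4369212962963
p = 2.63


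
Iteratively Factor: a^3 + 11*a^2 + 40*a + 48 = (a + 3)*(a^2 + 8*a + 16) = (a + 3)*(a + 4)*(a + 4)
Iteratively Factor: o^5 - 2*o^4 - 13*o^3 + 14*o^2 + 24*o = (o - 4)*(o^4 + 2*o^3 - 5*o^2 - 6*o) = (o - 4)*(o - 2)*(o^3 + 4*o^2 + 3*o) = (o - 4)*(o - 2)*(o + 3)*(o^2 + o) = (o - 4)*(o - 2)*(o + 1)*(o + 3)*(o)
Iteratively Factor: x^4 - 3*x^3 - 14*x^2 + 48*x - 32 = (x - 2)*(x^3 - x^2 - 16*x + 16) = (x - 2)*(x + 4)*(x^2 - 5*x + 4) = (x - 4)*(x - 2)*(x + 4)*(x - 1)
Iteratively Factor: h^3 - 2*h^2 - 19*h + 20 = (h - 5)*(h^2 + 3*h - 4) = (h - 5)*(h - 1)*(h + 4)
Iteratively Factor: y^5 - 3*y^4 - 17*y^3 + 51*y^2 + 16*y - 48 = (y + 4)*(y^4 - 7*y^3 + 11*y^2 + 7*y - 12) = (y + 1)*(y + 4)*(y^3 - 8*y^2 + 19*y - 12) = (y - 3)*(y + 1)*(y + 4)*(y^2 - 5*y + 4) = (y - 4)*(y - 3)*(y + 1)*(y + 4)*(y - 1)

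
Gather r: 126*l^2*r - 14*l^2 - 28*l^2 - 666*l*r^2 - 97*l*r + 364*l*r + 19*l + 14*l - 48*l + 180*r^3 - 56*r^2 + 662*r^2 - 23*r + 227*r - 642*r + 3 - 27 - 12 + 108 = -42*l^2 - 15*l + 180*r^3 + r^2*(606 - 666*l) + r*(126*l^2 + 267*l - 438) + 72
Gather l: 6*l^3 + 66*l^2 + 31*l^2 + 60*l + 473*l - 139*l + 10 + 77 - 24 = 6*l^3 + 97*l^2 + 394*l + 63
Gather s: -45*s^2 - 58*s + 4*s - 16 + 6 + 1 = -45*s^2 - 54*s - 9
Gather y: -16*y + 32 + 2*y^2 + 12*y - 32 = 2*y^2 - 4*y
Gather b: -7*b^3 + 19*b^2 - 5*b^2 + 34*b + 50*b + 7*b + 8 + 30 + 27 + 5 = -7*b^3 + 14*b^2 + 91*b + 70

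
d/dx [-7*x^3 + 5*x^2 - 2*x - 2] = -21*x^2 + 10*x - 2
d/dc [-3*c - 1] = -3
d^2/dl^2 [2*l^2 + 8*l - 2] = 4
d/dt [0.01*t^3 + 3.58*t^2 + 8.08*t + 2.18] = 0.03*t^2 + 7.16*t + 8.08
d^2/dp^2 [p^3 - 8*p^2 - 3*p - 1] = 6*p - 16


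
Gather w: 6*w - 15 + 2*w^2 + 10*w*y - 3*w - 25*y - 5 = 2*w^2 + w*(10*y + 3) - 25*y - 20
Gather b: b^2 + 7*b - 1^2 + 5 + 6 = b^2 + 7*b + 10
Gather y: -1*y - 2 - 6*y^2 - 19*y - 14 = -6*y^2 - 20*y - 16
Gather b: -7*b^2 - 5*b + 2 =-7*b^2 - 5*b + 2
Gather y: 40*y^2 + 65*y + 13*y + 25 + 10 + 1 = 40*y^2 + 78*y + 36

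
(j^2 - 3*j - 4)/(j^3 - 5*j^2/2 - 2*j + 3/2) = 2*(j - 4)/(2*j^2 - 7*j + 3)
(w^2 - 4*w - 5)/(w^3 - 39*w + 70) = (w + 1)/(w^2 + 5*w - 14)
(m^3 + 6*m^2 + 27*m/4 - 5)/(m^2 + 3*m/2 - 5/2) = (m^2 + 7*m/2 - 2)/(m - 1)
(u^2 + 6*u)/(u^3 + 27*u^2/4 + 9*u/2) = 4/(4*u + 3)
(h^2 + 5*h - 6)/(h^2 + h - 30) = (h - 1)/(h - 5)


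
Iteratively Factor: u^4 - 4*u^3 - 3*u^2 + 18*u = (u - 3)*(u^3 - u^2 - 6*u) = u*(u - 3)*(u^2 - u - 6) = u*(u - 3)^2*(u + 2)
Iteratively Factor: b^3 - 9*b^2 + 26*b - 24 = (b - 4)*(b^2 - 5*b + 6) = (b - 4)*(b - 3)*(b - 2)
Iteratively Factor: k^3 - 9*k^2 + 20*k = (k)*(k^2 - 9*k + 20) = k*(k - 4)*(k - 5)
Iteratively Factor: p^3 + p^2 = (p + 1)*(p^2) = p*(p + 1)*(p)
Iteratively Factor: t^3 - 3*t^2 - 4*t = (t + 1)*(t^2 - 4*t) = (t - 4)*(t + 1)*(t)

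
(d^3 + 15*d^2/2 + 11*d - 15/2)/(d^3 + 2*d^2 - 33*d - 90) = (d - 1/2)/(d - 6)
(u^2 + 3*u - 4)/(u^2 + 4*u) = (u - 1)/u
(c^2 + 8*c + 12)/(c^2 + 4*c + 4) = (c + 6)/(c + 2)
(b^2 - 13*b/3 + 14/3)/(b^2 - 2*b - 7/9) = 3*(b - 2)/(3*b + 1)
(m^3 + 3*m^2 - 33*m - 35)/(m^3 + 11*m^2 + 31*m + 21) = (m - 5)/(m + 3)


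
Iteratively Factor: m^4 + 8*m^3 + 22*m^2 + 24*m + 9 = (m + 1)*(m^3 + 7*m^2 + 15*m + 9) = (m + 1)^2*(m^2 + 6*m + 9) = (m + 1)^2*(m + 3)*(m + 3)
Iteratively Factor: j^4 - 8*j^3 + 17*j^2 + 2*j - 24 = (j - 2)*(j^3 - 6*j^2 + 5*j + 12) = (j - 2)*(j + 1)*(j^2 - 7*j + 12) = (j - 4)*(j - 2)*(j + 1)*(j - 3)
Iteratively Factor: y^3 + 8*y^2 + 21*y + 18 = (y + 3)*(y^2 + 5*y + 6) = (y + 3)^2*(y + 2)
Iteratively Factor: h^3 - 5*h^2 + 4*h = (h - 4)*(h^2 - h) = (h - 4)*(h - 1)*(h)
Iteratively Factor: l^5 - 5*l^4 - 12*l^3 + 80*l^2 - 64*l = (l - 1)*(l^4 - 4*l^3 - 16*l^2 + 64*l) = (l - 4)*(l - 1)*(l^3 - 16*l) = l*(l - 4)*(l - 1)*(l^2 - 16) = l*(l - 4)*(l - 1)*(l + 4)*(l - 4)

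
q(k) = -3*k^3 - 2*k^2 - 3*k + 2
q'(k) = -9*k^2 - 4*k - 3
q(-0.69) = 4.10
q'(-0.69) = -4.52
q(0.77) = -2.87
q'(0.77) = -11.42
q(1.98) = -35.07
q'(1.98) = -46.20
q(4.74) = -376.64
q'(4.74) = -224.17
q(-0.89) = 5.20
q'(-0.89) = -6.57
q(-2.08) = 26.58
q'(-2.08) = -33.62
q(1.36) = -13.33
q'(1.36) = -25.09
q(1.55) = -18.63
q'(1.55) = -30.82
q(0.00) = 2.00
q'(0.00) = -3.00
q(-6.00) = 596.00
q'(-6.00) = -303.00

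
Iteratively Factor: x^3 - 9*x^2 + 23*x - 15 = (x - 1)*(x^2 - 8*x + 15) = (x - 5)*(x - 1)*(x - 3)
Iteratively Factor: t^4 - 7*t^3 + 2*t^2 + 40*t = (t - 5)*(t^3 - 2*t^2 - 8*t) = (t - 5)*(t + 2)*(t^2 - 4*t) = (t - 5)*(t - 4)*(t + 2)*(t)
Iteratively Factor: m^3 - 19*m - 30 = (m + 2)*(m^2 - 2*m - 15) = (m + 2)*(m + 3)*(m - 5)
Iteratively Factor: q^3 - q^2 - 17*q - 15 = (q + 1)*(q^2 - 2*q - 15) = (q + 1)*(q + 3)*(q - 5)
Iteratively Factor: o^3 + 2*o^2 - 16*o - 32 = (o + 4)*(o^2 - 2*o - 8) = (o + 2)*(o + 4)*(o - 4)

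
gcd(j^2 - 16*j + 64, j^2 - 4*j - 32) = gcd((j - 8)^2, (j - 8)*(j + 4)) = j - 8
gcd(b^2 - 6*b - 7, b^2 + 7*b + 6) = b + 1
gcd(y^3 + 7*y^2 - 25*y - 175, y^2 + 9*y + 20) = y + 5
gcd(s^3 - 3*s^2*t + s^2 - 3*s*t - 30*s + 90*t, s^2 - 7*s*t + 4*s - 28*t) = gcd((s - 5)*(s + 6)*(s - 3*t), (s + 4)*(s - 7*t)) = 1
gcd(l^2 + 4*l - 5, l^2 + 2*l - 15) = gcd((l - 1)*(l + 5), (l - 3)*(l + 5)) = l + 5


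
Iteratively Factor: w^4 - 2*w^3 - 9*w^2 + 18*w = (w + 3)*(w^3 - 5*w^2 + 6*w) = (w - 2)*(w + 3)*(w^2 - 3*w) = w*(w - 2)*(w + 3)*(w - 3)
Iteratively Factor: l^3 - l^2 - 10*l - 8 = (l + 2)*(l^2 - 3*l - 4) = (l - 4)*(l + 2)*(l + 1)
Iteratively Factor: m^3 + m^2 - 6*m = (m + 3)*(m^2 - 2*m) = m*(m + 3)*(m - 2)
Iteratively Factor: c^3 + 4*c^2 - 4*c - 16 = (c + 4)*(c^2 - 4) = (c - 2)*(c + 4)*(c + 2)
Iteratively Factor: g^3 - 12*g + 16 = (g - 2)*(g^2 + 2*g - 8) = (g - 2)*(g + 4)*(g - 2)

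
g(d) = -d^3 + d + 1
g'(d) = 1 - 3*d^2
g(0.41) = 1.34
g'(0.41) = 0.50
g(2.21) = -7.58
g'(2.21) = -13.65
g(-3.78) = 51.23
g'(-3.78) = -41.87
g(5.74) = -182.38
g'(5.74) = -97.84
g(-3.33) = 34.60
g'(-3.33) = -32.27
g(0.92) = 1.14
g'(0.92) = -1.54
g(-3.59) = 43.68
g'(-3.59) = -37.66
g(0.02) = 1.02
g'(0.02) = 1.00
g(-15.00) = 3361.00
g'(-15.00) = -674.00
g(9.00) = -719.00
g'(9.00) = -242.00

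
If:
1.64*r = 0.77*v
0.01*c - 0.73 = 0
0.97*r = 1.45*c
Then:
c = 73.00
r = 109.12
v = 232.42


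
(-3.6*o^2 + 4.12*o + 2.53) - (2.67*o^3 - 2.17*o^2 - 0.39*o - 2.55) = -2.67*o^3 - 1.43*o^2 + 4.51*o + 5.08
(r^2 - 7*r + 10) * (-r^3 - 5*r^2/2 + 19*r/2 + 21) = -r^5 + 9*r^4/2 + 17*r^3 - 141*r^2/2 - 52*r + 210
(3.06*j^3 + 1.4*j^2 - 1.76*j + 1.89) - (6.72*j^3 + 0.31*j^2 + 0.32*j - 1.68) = -3.66*j^3 + 1.09*j^2 - 2.08*j + 3.57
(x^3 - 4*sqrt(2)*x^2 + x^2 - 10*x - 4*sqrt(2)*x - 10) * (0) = 0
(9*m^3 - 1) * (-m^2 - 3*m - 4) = -9*m^5 - 27*m^4 - 36*m^3 + m^2 + 3*m + 4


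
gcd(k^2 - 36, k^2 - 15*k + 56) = 1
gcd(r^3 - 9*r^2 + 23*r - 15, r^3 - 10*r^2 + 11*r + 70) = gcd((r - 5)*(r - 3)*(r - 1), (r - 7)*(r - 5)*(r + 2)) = r - 5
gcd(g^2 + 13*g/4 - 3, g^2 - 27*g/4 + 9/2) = g - 3/4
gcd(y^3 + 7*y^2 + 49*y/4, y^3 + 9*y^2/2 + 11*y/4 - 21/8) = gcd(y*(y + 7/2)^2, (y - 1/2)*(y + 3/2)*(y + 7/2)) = y + 7/2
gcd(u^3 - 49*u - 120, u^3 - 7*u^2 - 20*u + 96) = u - 8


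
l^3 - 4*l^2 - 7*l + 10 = (l - 5)*(l - 1)*(l + 2)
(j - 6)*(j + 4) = j^2 - 2*j - 24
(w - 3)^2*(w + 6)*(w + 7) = w^4 + 7*w^3 - 27*w^2 - 135*w + 378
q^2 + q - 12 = (q - 3)*(q + 4)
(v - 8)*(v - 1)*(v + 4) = v^3 - 5*v^2 - 28*v + 32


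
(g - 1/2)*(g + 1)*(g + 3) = g^3 + 7*g^2/2 + g - 3/2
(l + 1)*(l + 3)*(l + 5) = l^3 + 9*l^2 + 23*l + 15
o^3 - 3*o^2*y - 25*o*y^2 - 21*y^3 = (o - 7*y)*(o + y)*(o + 3*y)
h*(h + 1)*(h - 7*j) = h^3 - 7*h^2*j + h^2 - 7*h*j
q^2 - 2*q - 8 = (q - 4)*(q + 2)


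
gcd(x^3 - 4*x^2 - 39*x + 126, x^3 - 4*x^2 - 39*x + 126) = x^3 - 4*x^2 - 39*x + 126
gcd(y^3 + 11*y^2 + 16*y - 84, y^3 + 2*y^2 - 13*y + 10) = y - 2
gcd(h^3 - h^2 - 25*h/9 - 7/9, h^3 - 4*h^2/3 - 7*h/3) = h^2 - 4*h/3 - 7/3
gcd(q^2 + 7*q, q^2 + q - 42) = q + 7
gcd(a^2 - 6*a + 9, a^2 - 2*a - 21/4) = 1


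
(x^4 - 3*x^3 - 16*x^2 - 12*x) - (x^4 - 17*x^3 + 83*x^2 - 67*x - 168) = 14*x^3 - 99*x^2 + 55*x + 168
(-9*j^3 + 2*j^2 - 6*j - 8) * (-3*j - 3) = 27*j^4 + 21*j^3 + 12*j^2 + 42*j + 24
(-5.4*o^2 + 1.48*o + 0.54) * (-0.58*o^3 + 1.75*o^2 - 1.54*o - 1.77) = 3.132*o^5 - 10.3084*o^4 + 10.5928*o^3 + 8.2238*o^2 - 3.4512*o - 0.9558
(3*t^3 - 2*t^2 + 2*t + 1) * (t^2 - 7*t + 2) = 3*t^5 - 23*t^4 + 22*t^3 - 17*t^2 - 3*t + 2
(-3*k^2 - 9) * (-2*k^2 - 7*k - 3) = 6*k^4 + 21*k^3 + 27*k^2 + 63*k + 27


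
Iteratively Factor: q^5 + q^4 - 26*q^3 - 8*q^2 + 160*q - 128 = (q + 4)*(q^4 - 3*q^3 - 14*q^2 + 48*q - 32) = (q - 4)*(q + 4)*(q^3 + q^2 - 10*q + 8) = (q - 4)*(q - 1)*(q + 4)*(q^2 + 2*q - 8) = (q - 4)*(q - 1)*(q + 4)^2*(q - 2)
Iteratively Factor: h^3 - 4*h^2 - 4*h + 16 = (h - 4)*(h^2 - 4) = (h - 4)*(h + 2)*(h - 2)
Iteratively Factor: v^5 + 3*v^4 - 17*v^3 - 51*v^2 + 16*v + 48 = (v + 4)*(v^4 - v^3 - 13*v^2 + v + 12) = (v + 3)*(v + 4)*(v^3 - 4*v^2 - v + 4) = (v - 4)*(v + 3)*(v + 4)*(v^2 - 1) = (v - 4)*(v - 1)*(v + 3)*(v + 4)*(v + 1)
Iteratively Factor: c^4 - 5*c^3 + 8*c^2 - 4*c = (c)*(c^3 - 5*c^2 + 8*c - 4) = c*(c - 2)*(c^2 - 3*c + 2) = c*(c - 2)^2*(c - 1)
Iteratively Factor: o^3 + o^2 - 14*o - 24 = (o - 4)*(o^2 + 5*o + 6) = (o - 4)*(o + 2)*(o + 3)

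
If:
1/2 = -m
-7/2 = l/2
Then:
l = -7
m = -1/2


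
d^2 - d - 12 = (d - 4)*(d + 3)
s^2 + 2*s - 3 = (s - 1)*(s + 3)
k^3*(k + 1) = k^4 + k^3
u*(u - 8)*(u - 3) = u^3 - 11*u^2 + 24*u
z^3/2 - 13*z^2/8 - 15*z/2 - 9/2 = (z/2 + 1)*(z - 6)*(z + 3/4)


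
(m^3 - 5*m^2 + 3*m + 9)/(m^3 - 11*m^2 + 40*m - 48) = (m^2 - 2*m - 3)/(m^2 - 8*m + 16)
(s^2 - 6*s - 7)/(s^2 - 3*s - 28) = (s + 1)/(s + 4)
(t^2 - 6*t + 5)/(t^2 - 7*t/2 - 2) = 2*(-t^2 + 6*t - 5)/(-2*t^2 + 7*t + 4)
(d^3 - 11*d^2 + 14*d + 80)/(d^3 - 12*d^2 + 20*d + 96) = (d - 5)/(d - 6)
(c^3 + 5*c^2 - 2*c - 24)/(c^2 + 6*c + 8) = (c^2 + c - 6)/(c + 2)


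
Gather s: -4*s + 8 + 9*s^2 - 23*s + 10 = 9*s^2 - 27*s + 18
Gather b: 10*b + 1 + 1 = 10*b + 2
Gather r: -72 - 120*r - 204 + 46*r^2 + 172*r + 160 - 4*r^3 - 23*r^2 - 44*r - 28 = -4*r^3 + 23*r^2 + 8*r - 144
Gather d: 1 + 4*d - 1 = 4*d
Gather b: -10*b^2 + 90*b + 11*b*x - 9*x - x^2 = -10*b^2 + b*(11*x + 90) - x^2 - 9*x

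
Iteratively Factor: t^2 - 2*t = (t - 2)*(t)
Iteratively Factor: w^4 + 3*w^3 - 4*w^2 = (w)*(w^3 + 3*w^2 - 4*w) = w^2*(w^2 + 3*w - 4) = w^2*(w - 1)*(w + 4)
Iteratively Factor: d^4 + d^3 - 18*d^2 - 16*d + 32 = (d + 4)*(d^3 - 3*d^2 - 6*d + 8) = (d - 4)*(d + 4)*(d^2 + d - 2) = (d - 4)*(d + 2)*(d + 4)*(d - 1)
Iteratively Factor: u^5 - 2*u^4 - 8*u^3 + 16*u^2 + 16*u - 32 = (u - 2)*(u^4 - 8*u^2 + 16) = (u - 2)*(u + 2)*(u^3 - 2*u^2 - 4*u + 8) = (u - 2)^2*(u + 2)*(u^2 - 4) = (u - 2)^2*(u + 2)^2*(u - 2)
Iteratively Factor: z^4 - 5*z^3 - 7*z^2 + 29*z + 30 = (z - 5)*(z^3 - 7*z - 6) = (z - 5)*(z + 2)*(z^2 - 2*z - 3) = (z - 5)*(z - 3)*(z + 2)*(z + 1)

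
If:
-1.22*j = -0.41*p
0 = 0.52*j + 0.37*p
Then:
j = 0.00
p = 0.00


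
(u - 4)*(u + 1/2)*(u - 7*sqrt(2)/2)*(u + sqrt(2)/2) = u^4 - 3*sqrt(2)*u^3 - 7*u^3/2 - 11*u^2/2 + 21*sqrt(2)*u^2/2 + 6*sqrt(2)*u + 49*u/4 + 7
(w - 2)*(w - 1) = w^2 - 3*w + 2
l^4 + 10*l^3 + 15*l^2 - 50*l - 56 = (l - 2)*(l + 1)*(l + 4)*(l + 7)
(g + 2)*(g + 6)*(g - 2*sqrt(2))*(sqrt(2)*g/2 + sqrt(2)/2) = sqrt(2)*g^4/2 - 2*g^3 + 9*sqrt(2)*g^3/2 - 18*g^2 + 10*sqrt(2)*g^2 - 40*g + 6*sqrt(2)*g - 24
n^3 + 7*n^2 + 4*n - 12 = (n - 1)*(n + 2)*(n + 6)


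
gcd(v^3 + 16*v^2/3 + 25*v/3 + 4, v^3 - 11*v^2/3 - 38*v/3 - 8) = v^2 + 7*v/3 + 4/3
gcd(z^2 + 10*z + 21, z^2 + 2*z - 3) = z + 3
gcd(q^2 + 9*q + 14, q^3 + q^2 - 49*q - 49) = q + 7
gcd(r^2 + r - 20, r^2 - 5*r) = 1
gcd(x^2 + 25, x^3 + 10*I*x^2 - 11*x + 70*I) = x + 5*I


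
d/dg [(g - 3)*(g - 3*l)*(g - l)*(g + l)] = 4*g^3 - 9*g^2*l - 9*g^2 - 2*g*l^2 + 18*g*l + 3*l^3 + 3*l^2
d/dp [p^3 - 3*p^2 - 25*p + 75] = 3*p^2 - 6*p - 25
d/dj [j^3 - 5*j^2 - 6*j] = 3*j^2 - 10*j - 6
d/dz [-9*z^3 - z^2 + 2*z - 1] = -27*z^2 - 2*z + 2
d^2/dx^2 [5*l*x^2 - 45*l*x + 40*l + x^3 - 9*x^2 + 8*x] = 10*l + 6*x - 18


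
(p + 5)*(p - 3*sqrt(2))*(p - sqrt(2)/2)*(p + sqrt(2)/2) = p^4 - 3*sqrt(2)*p^3 + 5*p^3 - 15*sqrt(2)*p^2 - p^2/2 - 5*p/2 + 3*sqrt(2)*p/2 + 15*sqrt(2)/2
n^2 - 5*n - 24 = (n - 8)*(n + 3)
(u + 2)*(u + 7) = u^2 + 9*u + 14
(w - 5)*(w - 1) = w^2 - 6*w + 5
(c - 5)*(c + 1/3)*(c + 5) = c^3 + c^2/3 - 25*c - 25/3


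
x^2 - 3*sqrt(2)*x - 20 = (x - 5*sqrt(2))*(x + 2*sqrt(2))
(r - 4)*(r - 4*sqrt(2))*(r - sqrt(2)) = r^3 - 5*sqrt(2)*r^2 - 4*r^2 + 8*r + 20*sqrt(2)*r - 32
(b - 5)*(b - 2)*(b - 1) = b^3 - 8*b^2 + 17*b - 10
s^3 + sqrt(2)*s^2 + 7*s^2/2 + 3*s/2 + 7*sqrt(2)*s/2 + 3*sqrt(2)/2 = (s + 1/2)*(s + 3)*(s + sqrt(2))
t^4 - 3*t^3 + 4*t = t*(t - 2)^2*(t + 1)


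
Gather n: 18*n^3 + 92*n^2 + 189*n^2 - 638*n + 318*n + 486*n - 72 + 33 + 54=18*n^3 + 281*n^2 + 166*n + 15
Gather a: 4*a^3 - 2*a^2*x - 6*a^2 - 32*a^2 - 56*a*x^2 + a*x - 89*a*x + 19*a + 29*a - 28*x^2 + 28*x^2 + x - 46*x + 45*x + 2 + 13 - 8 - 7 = 4*a^3 + a^2*(-2*x - 38) + a*(-56*x^2 - 88*x + 48)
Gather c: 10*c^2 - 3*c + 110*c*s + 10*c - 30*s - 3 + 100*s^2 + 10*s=10*c^2 + c*(110*s + 7) + 100*s^2 - 20*s - 3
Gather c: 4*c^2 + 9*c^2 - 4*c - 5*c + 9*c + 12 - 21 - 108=13*c^2 - 117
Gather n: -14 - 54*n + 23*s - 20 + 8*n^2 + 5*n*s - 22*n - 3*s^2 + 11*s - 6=8*n^2 + n*(5*s - 76) - 3*s^2 + 34*s - 40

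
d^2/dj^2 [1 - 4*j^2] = -8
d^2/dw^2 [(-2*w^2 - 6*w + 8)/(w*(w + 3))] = 48*(w^2 + 3*w + 3)/(w^3*(w^3 + 9*w^2 + 27*w + 27))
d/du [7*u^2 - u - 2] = 14*u - 1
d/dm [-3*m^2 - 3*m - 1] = -6*m - 3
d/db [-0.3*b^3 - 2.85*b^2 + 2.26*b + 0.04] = -0.9*b^2 - 5.7*b + 2.26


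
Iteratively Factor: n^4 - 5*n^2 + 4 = (n + 2)*(n^3 - 2*n^2 - n + 2) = (n - 1)*(n + 2)*(n^2 - n - 2) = (n - 1)*(n + 1)*(n + 2)*(n - 2)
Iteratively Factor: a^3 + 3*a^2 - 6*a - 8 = (a - 2)*(a^2 + 5*a + 4) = (a - 2)*(a + 1)*(a + 4)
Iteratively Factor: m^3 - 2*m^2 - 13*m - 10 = (m - 5)*(m^2 + 3*m + 2) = (m - 5)*(m + 1)*(m + 2)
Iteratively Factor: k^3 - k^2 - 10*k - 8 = (k - 4)*(k^2 + 3*k + 2) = (k - 4)*(k + 1)*(k + 2)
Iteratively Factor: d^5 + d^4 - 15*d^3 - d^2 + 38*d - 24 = (d + 2)*(d^4 - d^3 - 13*d^2 + 25*d - 12) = (d + 2)*(d + 4)*(d^3 - 5*d^2 + 7*d - 3) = (d - 1)*(d + 2)*(d + 4)*(d^2 - 4*d + 3) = (d - 3)*(d - 1)*(d + 2)*(d + 4)*(d - 1)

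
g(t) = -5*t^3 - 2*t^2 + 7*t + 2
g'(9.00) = -1244.00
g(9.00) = -3742.00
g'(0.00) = 7.00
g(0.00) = 2.00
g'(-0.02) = 7.07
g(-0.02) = 1.86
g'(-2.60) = -84.00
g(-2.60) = 58.16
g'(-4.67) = -301.45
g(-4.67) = 434.93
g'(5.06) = -397.29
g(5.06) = -661.56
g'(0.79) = -5.52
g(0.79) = 3.82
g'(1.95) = -57.84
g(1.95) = -29.03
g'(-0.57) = 4.41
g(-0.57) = -1.71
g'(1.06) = -14.09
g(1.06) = 1.22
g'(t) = -15*t^2 - 4*t + 7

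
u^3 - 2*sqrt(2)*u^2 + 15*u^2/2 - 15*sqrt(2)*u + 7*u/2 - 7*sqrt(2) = (u + 1/2)*(u + 7)*(u - 2*sqrt(2))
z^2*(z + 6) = z^3 + 6*z^2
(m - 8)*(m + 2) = m^2 - 6*m - 16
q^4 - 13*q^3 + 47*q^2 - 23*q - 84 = (q - 7)*(q - 4)*(q - 3)*(q + 1)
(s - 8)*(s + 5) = s^2 - 3*s - 40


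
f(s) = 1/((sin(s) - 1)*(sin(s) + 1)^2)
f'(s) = -2*cos(s)/((sin(s) - 1)*(sin(s) + 1)^3) - cos(s)/((sin(s) - 1)^2*(sin(s) + 1)^2)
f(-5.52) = -1.13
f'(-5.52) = -1.68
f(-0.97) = -17.87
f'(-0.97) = 109.84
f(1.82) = -8.35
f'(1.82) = 64.57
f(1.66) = -63.13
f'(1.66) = 1408.79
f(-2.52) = -3.62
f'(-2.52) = -12.24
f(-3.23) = -0.93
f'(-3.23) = -0.68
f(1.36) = -11.55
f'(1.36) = -106.72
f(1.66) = -63.13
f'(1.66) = 1408.79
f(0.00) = -1.00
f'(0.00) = 1.00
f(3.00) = -0.89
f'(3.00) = -0.52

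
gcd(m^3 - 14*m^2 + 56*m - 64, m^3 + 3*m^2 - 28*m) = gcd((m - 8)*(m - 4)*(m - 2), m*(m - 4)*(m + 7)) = m - 4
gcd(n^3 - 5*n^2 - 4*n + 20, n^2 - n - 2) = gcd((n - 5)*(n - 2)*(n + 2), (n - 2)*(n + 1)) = n - 2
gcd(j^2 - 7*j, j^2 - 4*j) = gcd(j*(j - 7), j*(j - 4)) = j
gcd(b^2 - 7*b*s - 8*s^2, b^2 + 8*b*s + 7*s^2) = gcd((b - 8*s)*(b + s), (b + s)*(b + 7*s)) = b + s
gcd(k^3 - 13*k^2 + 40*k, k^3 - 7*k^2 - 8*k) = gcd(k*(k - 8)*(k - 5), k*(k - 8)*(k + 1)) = k^2 - 8*k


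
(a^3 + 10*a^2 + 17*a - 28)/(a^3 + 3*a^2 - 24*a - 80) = (a^2 + 6*a - 7)/(a^2 - a - 20)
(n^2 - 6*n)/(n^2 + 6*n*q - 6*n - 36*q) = n/(n + 6*q)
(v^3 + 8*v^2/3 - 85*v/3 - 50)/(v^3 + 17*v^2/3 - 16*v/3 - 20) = (v - 5)/(v - 2)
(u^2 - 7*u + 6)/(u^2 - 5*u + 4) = (u - 6)/(u - 4)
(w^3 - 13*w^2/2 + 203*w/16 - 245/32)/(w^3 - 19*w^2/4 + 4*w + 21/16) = (16*w^2 - 48*w + 35)/(2*(8*w^2 - 10*w - 3))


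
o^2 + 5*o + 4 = (o + 1)*(o + 4)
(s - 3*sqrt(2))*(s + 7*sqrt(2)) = s^2 + 4*sqrt(2)*s - 42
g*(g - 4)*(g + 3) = g^3 - g^2 - 12*g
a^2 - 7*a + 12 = (a - 4)*(a - 3)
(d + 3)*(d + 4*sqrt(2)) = d^2 + 3*d + 4*sqrt(2)*d + 12*sqrt(2)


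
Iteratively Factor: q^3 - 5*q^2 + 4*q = (q - 4)*(q^2 - q) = (q - 4)*(q - 1)*(q)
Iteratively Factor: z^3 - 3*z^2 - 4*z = (z - 4)*(z^2 + z) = z*(z - 4)*(z + 1)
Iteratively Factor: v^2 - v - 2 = (v - 2)*(v + 1)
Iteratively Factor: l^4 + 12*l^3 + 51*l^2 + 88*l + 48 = (l + 1)*(l^3 + 11*l^2 + 40*l + 48) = (l + 1)*(l + 3)*(l^2 + 8*l + 16) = (l + 1)*(l + 3)*(l + 4)*(l + 4)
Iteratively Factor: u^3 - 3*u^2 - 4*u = (u)*(u^2 - 3*u - 4) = u*(u + 1)*(u - 4)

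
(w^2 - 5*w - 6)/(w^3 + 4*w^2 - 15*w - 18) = (w - 6)/(w^2 + 3*w - 18)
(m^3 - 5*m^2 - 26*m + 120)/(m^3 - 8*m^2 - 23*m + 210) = (m - 4)/(m - 7)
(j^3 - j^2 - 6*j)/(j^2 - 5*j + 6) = j*(j + 2)/(j - 2)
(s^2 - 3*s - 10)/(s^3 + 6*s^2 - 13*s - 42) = (s - 5)/(s^2 + 4*s - 21)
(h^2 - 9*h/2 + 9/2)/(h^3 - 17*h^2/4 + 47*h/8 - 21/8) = 4*(h - 3)/(4*h^2 - 11*h + 7)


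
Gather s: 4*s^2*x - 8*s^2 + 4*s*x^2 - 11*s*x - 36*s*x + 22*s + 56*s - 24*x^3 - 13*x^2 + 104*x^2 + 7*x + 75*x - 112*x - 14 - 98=s^2*(4*x - 8) + s*(4*x^2 - 47*x + 78) - 24*x^3 + 91*x^2 - 30*x - 112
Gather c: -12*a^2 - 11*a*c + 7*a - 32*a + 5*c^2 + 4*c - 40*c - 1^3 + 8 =-12*a^2 - 25*a + 5*c^2 + c*(-11*a - 36) + 7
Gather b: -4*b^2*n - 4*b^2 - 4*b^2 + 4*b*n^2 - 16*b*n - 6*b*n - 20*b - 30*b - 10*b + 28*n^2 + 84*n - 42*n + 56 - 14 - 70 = b^2*(-4*n - 8) + b*(4*n^2 - 22*n - 60) + 28*n^2 + 42*n - 28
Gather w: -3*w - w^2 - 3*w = -w^2 - 6*w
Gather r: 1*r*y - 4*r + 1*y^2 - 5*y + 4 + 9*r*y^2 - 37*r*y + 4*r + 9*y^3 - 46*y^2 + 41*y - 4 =r*(9*y^2 - 36*y) + 9*y^3 - 45*y^2 + 36*y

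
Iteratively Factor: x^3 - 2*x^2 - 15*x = (x - 5)*(x^2 + 3*x) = (x - 5)*(x + 3)*(x)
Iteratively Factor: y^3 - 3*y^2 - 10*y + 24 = (y - 4)*(y^2 + y - 6) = (y - 4)*(y - 2)*(y + 3)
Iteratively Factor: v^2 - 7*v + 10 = (v - 5)*(v - 2)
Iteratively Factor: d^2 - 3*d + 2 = (d - 1)*(d - 2)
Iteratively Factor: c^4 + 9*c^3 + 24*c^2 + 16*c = (c + 1)*(c^3 + 8*c^2 + 16*c) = (c + 1)*(c + 4)*(c^2 + 4*c) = (c + 1)*(c + 4)^2*(c)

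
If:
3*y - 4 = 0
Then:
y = 4/3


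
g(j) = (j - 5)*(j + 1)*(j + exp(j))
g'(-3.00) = 46.30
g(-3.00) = -47.20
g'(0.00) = -14.00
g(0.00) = -5.00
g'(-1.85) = 19.77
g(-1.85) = -9.86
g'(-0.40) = -6.71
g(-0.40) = -0.88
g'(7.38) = 49336.61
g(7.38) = 32129.83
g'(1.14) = -41.43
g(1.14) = -35.25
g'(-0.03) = -13.43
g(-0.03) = -4.59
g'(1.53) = -55.10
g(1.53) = -53.98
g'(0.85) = -32.98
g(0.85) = -24.49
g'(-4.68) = 98.35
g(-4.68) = -166.38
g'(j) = (j - 5)*(j + 1)*(exp(j) + 1) + (j - 5)*(j + exp(j)) + (j + 1)*(j + exp(j))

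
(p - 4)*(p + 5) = p^2 + p - 20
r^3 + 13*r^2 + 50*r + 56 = (r + 2)*(r + 4)*(r + 7)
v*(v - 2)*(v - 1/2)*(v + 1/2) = v^4 - 2*v^3 - v^2/4 + v/2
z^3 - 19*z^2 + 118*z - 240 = (z - 8)*(z - 6)*(z - 5)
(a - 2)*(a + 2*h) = a^2 + 2*a*h - 2*a - 4*h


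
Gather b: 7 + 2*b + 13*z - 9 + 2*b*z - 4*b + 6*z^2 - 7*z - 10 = b*(2*z - 2) + 6*z^2 + 6*z - 12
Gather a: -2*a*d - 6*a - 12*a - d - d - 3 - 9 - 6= a*(-2*d - 18) - 2*d - 18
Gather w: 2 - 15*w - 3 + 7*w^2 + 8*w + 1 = 7*w^2 - 7*w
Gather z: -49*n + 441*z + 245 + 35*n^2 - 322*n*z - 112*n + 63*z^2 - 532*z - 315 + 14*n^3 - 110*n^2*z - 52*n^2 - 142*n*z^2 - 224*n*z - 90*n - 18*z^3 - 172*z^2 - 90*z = 14*n^3 - 17*n^2 - 251*n - 18*z^3 + z^2*(-142*n - 109) + z*(-110*n^2 - 546*n - 181) - 70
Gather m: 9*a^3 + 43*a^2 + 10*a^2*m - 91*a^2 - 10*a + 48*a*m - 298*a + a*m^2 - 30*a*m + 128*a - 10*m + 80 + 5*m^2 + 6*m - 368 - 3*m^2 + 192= 9*a^3 - 48*a^2 - 180*a + m^2*(a + 2) + m*(10*a^2 + 18*a - 4) - 96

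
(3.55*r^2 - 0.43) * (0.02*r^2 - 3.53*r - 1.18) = 0.071*r^4 - 12.5315*r^3 - 4.1976*r^2 + 1.5179*r + 0.5074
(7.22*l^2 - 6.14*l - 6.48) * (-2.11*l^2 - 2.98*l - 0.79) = -15.2342*l^4 - 8.5602*l^3 + 26.2662*l^2 + 24.161*l + 5.1192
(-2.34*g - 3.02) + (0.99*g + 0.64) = -1.35*g - 2.38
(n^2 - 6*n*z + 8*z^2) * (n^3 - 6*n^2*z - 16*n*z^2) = n^5 - 12*n^4*z + 28*n^3*z^2 + 48*n^2*z^3 - 128*n*z^4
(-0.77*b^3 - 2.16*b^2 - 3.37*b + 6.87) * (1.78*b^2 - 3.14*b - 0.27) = -1.3706*b^5 - 1.427*b^4 + 0.991700000000001*b^3 + 23.3936*b^2 - 20.6619*b - 1.8549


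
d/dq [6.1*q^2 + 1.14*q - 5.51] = 12.2*q + 1.14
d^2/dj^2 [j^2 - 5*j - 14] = 2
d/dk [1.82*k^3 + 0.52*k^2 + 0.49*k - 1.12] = 5.46*k^2 + 1.04*k + 0.49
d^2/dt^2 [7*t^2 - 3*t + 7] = 14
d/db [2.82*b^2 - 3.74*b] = 5.64*b - 3.74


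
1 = 1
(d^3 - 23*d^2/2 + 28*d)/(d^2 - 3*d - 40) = d*(2*d - 7)/(2*(d + 5))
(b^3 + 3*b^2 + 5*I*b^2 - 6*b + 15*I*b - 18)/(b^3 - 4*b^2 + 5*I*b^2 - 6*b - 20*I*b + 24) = (b + 3)/(b - 4)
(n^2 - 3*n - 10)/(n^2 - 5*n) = (n + 2)/n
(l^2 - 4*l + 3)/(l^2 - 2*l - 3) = (l - 1)/(l + 1)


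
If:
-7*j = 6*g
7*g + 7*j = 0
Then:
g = 0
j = 0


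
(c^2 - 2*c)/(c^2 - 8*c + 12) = c/(c - 6)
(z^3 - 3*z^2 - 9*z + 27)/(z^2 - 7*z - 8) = (-z^3 + 3*z^2 + 9*z - 27)/(-z^2 + 7*z + 8)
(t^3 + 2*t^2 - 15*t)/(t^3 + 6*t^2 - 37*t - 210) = t*(t - 3)/(t^2 + t - 42)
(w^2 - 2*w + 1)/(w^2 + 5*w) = (w^2 - 2*w + 1)/(w*(w + 5))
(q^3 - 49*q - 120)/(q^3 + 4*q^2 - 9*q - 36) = (q^2 - 3*q - 40)/(q^2 + q - 12)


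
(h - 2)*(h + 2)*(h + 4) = h^3 + 4*h^2 - 4*h - 16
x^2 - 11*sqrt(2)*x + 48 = (x - 8*sqrt(2))*(x - 3*sqrt(2))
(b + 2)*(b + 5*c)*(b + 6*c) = b^3 + 11*b^2*c + 2*b^2 + 30*b*c^2 + 22*b*c + 60*c^2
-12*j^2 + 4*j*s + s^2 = (-2*j + s)*(6*j + s)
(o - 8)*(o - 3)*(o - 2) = o^3 - 13*o^2 + 46*o - 48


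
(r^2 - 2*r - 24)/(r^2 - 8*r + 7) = (r^2 - 2*r - 24)/(r^2 - 8*r + 7)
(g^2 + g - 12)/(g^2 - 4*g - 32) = (g - 3)/(g - 8)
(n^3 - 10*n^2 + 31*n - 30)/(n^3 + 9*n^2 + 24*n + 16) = (n^3 - 10*n^2 + 31*n - 30)/(n^3 + 9*n^2 + 24*n + 16)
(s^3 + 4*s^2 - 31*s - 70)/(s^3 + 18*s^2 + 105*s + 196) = (s^2 - 3*s - 10)/(s^2 + 11*s + 28)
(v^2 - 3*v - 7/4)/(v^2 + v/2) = (v - 7/2)/v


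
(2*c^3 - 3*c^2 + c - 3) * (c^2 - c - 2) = 2*c^5 - 5*c^4 + 2*c^2 + c + 6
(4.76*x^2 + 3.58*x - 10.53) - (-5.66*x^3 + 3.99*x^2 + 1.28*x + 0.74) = 5.66*x^3 + 0.77*x^2 + 2.3*x - 11.27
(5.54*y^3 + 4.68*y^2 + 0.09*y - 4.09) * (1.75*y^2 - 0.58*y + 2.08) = 9.695*y^5 + 4.9768*y^4 + 8.9663*y^3 + 2.5247*y^2 + 2.5594*y - 8.5072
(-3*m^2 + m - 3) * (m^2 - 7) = -3*m^4 + m^3 + 18*m^2 - 7*m + 21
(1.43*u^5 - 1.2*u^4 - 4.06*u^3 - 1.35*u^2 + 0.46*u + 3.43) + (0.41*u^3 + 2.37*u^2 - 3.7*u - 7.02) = 1.43*u^5 - 1.2*u^4 - 3.65*u^3 + 1.02*u^2 - 3.24*u - 3.59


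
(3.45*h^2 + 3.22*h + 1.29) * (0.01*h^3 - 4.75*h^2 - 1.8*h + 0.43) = 0.0345*h^5 - 16.3553*h^4 - 21.4921*h^3 - 10.44*h^2 - 0.9374*h + 0.5547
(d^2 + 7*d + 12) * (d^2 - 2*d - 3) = d^4 + 5*d^3 - 5*d^2 - 45*d - 36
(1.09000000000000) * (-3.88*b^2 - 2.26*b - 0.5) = -4.2292*b^2 - 2.4634*b - 0.545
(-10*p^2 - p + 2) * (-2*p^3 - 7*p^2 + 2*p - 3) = 20*p^5 + 72*p^4 - 17*p^3 + 14*p^2 + 7*p - 6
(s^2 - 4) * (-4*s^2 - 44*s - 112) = -4*s^4 - 44*s^3 - 96*s^2 + 176*s + 448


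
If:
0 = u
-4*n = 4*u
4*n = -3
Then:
No Solution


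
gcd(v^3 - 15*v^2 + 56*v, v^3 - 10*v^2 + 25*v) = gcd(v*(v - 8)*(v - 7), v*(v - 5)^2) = v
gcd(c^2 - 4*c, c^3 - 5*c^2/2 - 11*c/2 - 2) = c - 4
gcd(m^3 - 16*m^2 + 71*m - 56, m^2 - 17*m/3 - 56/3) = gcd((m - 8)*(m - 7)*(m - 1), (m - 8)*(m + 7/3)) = m - 8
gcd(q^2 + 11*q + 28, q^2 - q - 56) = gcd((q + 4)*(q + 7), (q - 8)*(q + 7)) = q + 7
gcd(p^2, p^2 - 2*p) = p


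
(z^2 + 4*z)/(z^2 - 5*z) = (z + 4)/(z - 5)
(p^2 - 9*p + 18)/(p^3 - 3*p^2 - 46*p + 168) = (p - 3)/(p^2 + 3*p - 28)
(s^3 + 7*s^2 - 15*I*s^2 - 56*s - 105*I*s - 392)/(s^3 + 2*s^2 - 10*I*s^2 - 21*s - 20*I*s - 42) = (s^2 + s*(7 - 8*I) - 56*I)/(s^2 + s*(2 - 3*I) - 6*I)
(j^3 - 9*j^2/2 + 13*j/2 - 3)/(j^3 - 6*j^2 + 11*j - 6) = (j - 3/2)/(j - 3)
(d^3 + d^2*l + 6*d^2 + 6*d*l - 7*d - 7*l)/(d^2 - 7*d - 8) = (-d^3 - d^2*l - 6*d^2 - 6*d*l + 7*d + 7*l)/(-d^2 + 7*d + 8)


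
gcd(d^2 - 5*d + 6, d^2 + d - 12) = d - 3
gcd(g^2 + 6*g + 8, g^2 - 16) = g + 4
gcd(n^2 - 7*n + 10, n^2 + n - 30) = n - 5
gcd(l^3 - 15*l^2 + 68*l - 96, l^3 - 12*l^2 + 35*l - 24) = l^2 - 11*l + 24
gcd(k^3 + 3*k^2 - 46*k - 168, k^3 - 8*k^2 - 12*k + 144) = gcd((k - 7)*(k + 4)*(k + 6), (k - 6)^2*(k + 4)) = k + 4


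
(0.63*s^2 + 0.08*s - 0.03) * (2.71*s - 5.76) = 1.7073*s^3 - 3.412*s^2 - 0.5421*s + 0.1728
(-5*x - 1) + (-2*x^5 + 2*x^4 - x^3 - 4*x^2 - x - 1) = -2*x^5 + 2*x^4 - x^3 - 4*x^2 - 6*x - 2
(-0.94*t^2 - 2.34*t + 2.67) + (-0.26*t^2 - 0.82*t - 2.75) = -1.2*t^2 - 3.16*t - 0.0800000000000001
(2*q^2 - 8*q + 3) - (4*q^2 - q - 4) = -2*q^2 - 7*q + 7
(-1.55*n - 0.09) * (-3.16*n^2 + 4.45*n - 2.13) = 4.898*n^3 - 6.6131*n^2 + 2.901*n + 0.1917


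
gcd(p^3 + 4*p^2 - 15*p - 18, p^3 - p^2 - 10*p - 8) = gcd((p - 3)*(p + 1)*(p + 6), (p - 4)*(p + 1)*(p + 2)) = p + 1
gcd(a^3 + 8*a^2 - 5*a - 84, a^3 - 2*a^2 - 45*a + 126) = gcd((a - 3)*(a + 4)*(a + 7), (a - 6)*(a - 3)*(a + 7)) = a^2 + 4*a - 21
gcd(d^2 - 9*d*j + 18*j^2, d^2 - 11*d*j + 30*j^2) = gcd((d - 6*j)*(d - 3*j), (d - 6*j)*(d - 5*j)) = d - 6*j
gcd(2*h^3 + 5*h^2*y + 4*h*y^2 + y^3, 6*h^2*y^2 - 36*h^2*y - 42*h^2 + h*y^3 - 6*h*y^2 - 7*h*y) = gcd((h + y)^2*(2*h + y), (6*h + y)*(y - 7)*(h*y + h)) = 1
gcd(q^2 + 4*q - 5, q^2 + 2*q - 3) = q - 1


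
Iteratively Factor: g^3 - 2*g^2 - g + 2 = (g - 1)*(g^2 - g - 2) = (g - 1)*(g + 1)*(g - 2)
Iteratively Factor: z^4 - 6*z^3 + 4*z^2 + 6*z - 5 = (z - 1)*(z^3 - 5*z^2 - z + 5) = (z - 5)*(z - 1)*(z^2 - 1) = (z - 5)*(z - 1)*(z + 1)*(z - 1)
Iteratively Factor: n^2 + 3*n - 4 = (n + 4)*(n - 1)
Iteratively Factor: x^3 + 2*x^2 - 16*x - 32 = (x + 2)*(x^2 - 16) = (x + 2)*(x + 4)*(x - 4)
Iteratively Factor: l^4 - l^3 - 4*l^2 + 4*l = (l - 1)*(l^3 - 4*l) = (l - 2)*(l - 1)*(l^2 + 2*l) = l*(l - 2)*(l - 1)*(l + 2)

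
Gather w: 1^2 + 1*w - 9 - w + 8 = 0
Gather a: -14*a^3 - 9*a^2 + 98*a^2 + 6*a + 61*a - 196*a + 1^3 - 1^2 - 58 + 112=-14*a^3 + 89*a^2 - 129*a + 54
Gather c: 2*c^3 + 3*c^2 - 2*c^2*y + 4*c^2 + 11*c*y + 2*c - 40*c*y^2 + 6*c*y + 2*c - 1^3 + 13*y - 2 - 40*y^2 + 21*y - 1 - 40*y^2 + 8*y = 2*c^3 + c^2*(7 - 2*y) + c*(-40*y^2 + 17*y + 4) - 80*y^2 + 42*y - 4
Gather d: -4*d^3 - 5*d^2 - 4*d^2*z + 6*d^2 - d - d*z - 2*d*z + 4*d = -4*d^3 + d^2*(1 - 4*z) + d*(3 - 3*z)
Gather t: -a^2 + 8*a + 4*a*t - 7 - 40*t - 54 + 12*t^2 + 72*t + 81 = -a^2 + 8*a + 12*t^2 + t*(4*a + 32) + 20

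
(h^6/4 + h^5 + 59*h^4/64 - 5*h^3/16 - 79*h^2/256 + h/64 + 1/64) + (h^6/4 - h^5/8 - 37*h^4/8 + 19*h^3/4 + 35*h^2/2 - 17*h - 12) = h^6/2 + 7*h^5/8 - 237*h^4/64 + 71*h^3/16 + 4401*h^2/256 - 1087*h/64 - 767/64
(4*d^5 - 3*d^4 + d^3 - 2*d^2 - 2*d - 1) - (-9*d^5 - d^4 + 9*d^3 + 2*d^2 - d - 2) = 13*d^5 - 2*d^4 - 8*d^3 - 4*d^2 - d + 1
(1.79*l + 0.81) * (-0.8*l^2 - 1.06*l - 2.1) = -1.432*l^3 - 2.5454*l^2 - 4.6176*l - 1.701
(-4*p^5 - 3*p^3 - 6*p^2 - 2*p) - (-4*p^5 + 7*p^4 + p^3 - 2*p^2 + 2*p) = -7*p^4 - 4*p^3 - 4*p^2 - 4*p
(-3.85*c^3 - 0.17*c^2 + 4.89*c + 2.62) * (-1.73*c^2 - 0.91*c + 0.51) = 6.6605*c^5 + 3.7976*c^4 - 10.2685*c^3 - 9.0692*c^2 + 0.1097*c + 1.3362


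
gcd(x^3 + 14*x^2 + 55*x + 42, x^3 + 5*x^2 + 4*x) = x + 1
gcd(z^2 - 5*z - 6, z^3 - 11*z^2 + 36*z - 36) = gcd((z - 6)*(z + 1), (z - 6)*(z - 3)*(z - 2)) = z - 6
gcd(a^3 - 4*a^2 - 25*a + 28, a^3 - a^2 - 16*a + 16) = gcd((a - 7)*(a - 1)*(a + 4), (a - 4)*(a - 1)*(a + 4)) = a^2 + 3*a - 4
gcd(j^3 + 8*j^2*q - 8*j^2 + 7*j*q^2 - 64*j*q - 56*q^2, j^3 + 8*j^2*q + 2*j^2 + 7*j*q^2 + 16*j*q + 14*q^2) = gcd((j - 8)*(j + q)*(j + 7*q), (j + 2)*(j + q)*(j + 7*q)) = j^2 + 8*j*q + 7*q^2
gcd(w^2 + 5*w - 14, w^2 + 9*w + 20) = 1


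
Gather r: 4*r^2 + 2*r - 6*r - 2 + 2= 4*r^2 - 4*r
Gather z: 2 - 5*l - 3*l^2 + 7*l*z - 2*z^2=-3*l^2 + 7*l*z - 5*l - 2*z^2 + 2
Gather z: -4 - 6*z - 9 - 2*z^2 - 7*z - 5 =-2*z^2 - 13*z - 18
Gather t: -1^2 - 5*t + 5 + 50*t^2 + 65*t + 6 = 50*t^2 + 60*t + 10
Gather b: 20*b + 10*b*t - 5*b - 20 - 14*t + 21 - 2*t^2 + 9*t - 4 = b*(10*t + 15) - 2*t^2 - 5*t - 3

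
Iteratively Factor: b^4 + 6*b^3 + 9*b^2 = (b)*(b^3 + 6*b^2 + 9*b) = b*(b + 3)*(b^2 + 3*b) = b^2*(b + 3)*(b + 3)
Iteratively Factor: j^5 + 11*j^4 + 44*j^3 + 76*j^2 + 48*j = (j + 4)*(j^4 + 7*j^3 + 16*j^2 + 12*j) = j*(j + 4)*(j^3 + 7*j^2 + 16*j + 12) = j*(j + 2)*(j + 4)*(j^2 + 5*j + 6) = j*(j + 2)^2*(j + 4)*(j + 3)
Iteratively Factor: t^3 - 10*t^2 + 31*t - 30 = (t - 5)*(t^2 - 5*t + 6) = (t - 5)*(t - 3)*(t - 2)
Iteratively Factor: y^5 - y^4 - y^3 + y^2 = (y + 1)*(y^4 - 2*y^3 + y^2) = (y - 1)*(y + 1)*(y^3 - y^2) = (y - 1)^2*(y + 1)*(y^2) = y*(y - 1)^2*(y + 1)*(y)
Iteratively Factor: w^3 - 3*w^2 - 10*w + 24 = (w - 2)*(w^2 - w - 12) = (w - 2)*(w + 3)*(w - 4)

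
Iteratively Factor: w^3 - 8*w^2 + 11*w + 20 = (w - 4)*(w^2 - 4*w - 5) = (w - 5)*(w - 4)*(w + 1)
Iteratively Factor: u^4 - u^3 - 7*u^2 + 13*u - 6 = (u - 1)*(u^3 - 7*u + 6) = (u - 2)*(u - 1)*(u^2 + 2*u - 3) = (u - 2)*(u - 1)*(u + 3)*(u - 1)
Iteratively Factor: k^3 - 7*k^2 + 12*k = (k - 4)*(k^2 - 3*k) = (k - 4)*(k - 3)*(k)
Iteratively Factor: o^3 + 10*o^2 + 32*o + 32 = (o + 4)*(o^2 + 6*o + 8) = (o + 4)^2*(o + 2)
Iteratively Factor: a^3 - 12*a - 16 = (a + 2)*(a^2 - 2*a - 8) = (a - 4)*(a + 2)*(a + 2)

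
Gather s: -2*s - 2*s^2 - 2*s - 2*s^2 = -4*s^2 - 4*s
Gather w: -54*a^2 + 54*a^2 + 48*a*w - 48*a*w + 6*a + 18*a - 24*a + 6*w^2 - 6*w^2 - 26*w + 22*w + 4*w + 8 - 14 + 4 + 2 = 0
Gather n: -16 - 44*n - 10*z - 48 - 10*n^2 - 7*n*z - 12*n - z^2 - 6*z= -10*n^2 + n*(-7*z - 56) - z^2 - 16*z - 64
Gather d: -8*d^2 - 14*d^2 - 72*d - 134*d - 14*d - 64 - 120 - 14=-22*d^2 - 220*d - 198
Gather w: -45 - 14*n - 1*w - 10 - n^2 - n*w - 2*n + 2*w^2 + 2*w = -n^2 - 16*n + 2*w^2 + w*(1 - n) - 55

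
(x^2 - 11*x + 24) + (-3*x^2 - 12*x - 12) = -2*x^2 - 23*x + 12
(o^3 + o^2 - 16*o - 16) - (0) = o^3 + o^2 - 16*o - 16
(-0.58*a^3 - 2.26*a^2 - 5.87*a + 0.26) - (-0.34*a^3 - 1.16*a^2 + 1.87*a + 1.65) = -0.24*a^3 - 1.1*a^2 - 7.74*a - 1.39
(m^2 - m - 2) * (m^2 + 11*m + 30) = m^4 + 10*m^3 + 17*m^2 - 52*m - 60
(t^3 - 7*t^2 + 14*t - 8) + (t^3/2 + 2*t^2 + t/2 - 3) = 3*t^3/2 - 5*t^2 + 29*t/2 - 11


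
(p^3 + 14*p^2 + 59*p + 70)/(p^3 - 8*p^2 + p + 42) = (p^2 + 12*p + 35)/(p^2 - 10*p + 21)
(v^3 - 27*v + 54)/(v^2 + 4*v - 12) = (v^2 - 6*v + 9)/(v - 2)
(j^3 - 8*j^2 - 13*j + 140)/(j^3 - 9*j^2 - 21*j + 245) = (j^2 - j - 20)/(j^2 - 2*j - 35)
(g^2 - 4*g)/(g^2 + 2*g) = (g - 4)/(g + 2)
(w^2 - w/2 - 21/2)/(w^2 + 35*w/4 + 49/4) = 2*(2*w^2 - w - 21)/(4*w^2 + 35*w + 49)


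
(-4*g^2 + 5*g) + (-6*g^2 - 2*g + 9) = -10*g^2 + 3*g + 9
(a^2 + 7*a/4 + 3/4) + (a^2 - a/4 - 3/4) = 2*a^2 + 3*a/2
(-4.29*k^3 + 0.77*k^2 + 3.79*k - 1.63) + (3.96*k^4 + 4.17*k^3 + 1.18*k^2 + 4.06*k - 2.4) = 3.96*k^4 - 0.12*k^3 + 1.95*k^2 + 7.85*k - 4.03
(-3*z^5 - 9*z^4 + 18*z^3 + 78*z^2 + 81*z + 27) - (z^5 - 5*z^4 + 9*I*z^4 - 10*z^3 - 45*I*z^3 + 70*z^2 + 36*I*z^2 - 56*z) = -4*z^5 - 4*z^4 - 9*I*z^4 + 28*z^3 + 45*I*z^3 + 8*z^2 - 36*I*z^2 + 137*z + 27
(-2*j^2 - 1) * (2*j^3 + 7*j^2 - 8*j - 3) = -4*j^5 - 14*j^4 + 14*j^3 - j^2 + 8*j + 3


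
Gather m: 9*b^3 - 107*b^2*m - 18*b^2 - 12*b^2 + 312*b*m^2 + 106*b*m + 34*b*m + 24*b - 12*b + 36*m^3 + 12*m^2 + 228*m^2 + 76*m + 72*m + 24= 9*b^3 - 30*b^2 + 12*b + 36*m^3 + m^2*(312*b + 240) + m*(-107*b^2 + 140*b + 148) + 24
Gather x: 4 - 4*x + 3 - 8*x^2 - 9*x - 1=-8*x^2 - 13*x + 6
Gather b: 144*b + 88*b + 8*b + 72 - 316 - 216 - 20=240*b - 480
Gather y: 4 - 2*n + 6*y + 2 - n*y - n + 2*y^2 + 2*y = -3*n + 2*y^2 + y*(8 - n) + 6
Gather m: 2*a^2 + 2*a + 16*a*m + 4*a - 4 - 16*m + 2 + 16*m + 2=2*a^2 + 16*a*m + 6*a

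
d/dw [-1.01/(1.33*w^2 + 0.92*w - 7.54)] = (2.6866*w + 0.9292)/(1.33*w^2 + 0.92*w - 7.54)^2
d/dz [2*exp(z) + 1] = 2*exp(z)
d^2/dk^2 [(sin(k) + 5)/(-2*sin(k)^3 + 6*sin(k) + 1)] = (56*sin(k)^7 + 180*sin(k)^6 - 240*sin(k)^5 - 746*sin(k)^4 + 150*sin(k)^3 + 570*sin(k)^2 + 72*sin(k)*cos(k)^6 + 17*sin(k) + 360*cos(k)^6 - 12)/(-2*sin(k)^3 + 6*sin(k) + 1)^3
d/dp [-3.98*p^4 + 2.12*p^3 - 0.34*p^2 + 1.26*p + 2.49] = -15.92*p^3 + 6.36*p^2 - 0.68*p + 1.26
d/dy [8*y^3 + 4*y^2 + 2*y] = 24*y^2 + 8*y + 2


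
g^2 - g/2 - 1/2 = (g - 1)*(g + 1/2)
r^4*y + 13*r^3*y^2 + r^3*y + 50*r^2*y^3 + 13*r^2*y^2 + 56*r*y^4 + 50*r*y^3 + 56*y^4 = (r + 2*y)*(r + 4*y)*(r + 7*y)*(r*y + y)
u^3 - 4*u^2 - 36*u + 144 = (u - 6)*(u - 4)*(u + 6)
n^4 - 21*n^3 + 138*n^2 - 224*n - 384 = (n - 8)^2*(n - 6)*(n + 1)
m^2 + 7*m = m*(m + 7)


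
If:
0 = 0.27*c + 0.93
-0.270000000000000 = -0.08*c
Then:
No Solution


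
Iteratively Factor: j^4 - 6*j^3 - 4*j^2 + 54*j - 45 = (j - 3)*(j^3 - 3*j^2 - 13*j + 15) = (j - 3)*(j - 1)*(j^2 - 2*j - 15) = (j - 5)*(j - 3)*(j - 1)*(j + 3)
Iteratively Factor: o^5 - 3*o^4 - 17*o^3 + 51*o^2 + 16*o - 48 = (o - 4)*(o^4 + o^3 - 13*o^2 - o + 12) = (o - 4)*(o - 1)*(o^3 + 2*o^2 - 11*o - 12) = (o - 4)*(o - 1)*(o + 1)*(o^2 + o - 12) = (o - 4)*(o - 1)*(o + 1)*(o + 4)*(o - 3)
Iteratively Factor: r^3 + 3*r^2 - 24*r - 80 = (r - 5)*(r^2 + 8*r + 16) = (r - 5)*(r + 4)*(r + 4)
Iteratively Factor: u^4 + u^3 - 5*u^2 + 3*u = (u)*(u^3 + u^2 - 5*u + 3) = u*(u + 3)*(u^2 - 2*u + 1) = u*(u - 1)*(u + 3)*(u - 1)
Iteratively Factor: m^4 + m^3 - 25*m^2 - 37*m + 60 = (m - 5)*(m^3 + 6*m^2 + 5*m - 12) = (m - 5)*(m + 3)*(m^2 + 3*m - 4) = (m - 5)*(m + 3)*(m + 4)*(m - 1)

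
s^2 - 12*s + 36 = (s - 6)^2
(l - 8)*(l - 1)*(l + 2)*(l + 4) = l^4 - 3*l^3 - 38*l^2 - 24*l + 64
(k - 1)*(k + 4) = k^2 + 3*k - 4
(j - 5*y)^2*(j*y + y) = j^3*y - 10*j^2*y^2 + j^2*y + 25*j*y^3 - 10*j*y^2 + 25*y^3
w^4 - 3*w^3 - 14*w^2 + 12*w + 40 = (w - 5)*(w - 2)*(w + 2)^2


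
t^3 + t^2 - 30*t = t*(t - 5)*(t + 6)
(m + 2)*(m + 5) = m^2 + 7*m + 10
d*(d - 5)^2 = d^3 - 10*d^2 + 25*d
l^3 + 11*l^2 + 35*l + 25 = (l + 1)*(l + 5)^2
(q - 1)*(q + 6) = q^2 + 5*q - 6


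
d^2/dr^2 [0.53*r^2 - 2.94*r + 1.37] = 1.06000000000000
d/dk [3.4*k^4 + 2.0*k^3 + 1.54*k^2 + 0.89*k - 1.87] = 13.6*k^3 + 6.0*k^2 + 3.08*k + 0.89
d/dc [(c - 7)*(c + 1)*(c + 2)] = 3*c^2 - 8*c - 19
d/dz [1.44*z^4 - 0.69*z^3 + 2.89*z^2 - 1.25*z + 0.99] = 5.76*z^3 - 2.07*z^2 + 5.78*z - 1.25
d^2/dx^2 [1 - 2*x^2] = -4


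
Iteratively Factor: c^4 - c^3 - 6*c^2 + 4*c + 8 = (c - 2)*(c^3 + c^2 - 4*c - 4) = (c - 2)*(c + 1)*(c^2 - 4) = (c - 2)^2*(c + 1)*(c + 2)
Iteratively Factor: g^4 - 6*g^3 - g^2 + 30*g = (g + 2)*(g^3 - 8*g^2 + 15*g) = (g - 5)*(g + 2)*(g^2 - 3*g) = (g - 5)*(g - 3)*(g + 2)*(g)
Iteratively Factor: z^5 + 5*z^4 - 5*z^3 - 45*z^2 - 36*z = (z - 3)*(z^4 + 8*z^3 + 19*z^2 + 12*z) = (z - 3)*(z + 4)*(z^3 + 4*z^2 + 3*z) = z*(z - 3)*(z + 4)*(z^2 + 4*z + 3) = z*(z - 3)*(z + 3)*(z + 4)*(z + 1)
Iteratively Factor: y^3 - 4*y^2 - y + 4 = (y - 4)*(y^2 - 1) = (y - 4)*(y + 1)*(y - 1)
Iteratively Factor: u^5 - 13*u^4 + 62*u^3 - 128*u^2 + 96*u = (u - 2)*(u^4 - 11*u^3 + 40*u^2 - 48*u) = (u - 3)*(u - 2)*(u^3 - 8*u^2 + 16*u) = (u - 4)*(u - 3)*(u - 2)*(u^2 - 4*u) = u*(u - 4)*(u - 3)*(u - 2)*(u - 4)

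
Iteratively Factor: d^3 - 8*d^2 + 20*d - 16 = (d - 4)*(d^2 - 4*d + 4) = (d - 4)*(d - 2)*(d - 2)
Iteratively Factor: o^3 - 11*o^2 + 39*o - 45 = (o - 3)*(o^2 - 8*o + 15) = (o - 3)^2*(o - 5)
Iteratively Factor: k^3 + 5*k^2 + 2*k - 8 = (k + 2)*(k^2 + 3*k - 4) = (k - 1)*(k + 2)*(k + 4)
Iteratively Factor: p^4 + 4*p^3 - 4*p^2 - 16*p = (p - 2)*(p^3 + 6*p^2 + 8*p) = p*(p - 2)*(p^2 + 6*p + 8) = p*(p - 2)*(p + 2)*(p + 4)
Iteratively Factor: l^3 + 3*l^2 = (l + 3)*(l^2) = l*(l + 3)*(l)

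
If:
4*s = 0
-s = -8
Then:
No Solution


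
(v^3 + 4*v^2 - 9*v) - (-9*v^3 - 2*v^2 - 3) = 10*v^3 + 6*v^2 - 9*v + 3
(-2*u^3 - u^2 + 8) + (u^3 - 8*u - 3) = -u^3 - u^2 - 8*u + 5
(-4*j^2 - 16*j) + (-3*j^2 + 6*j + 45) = -7*j^2 - 10*j + 45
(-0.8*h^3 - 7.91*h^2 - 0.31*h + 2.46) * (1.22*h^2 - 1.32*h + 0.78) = -0.976*h^5 - 8.5942*h^4 + 9.439*h^3 - 2.7594*h^2 - 3.489*h + 1.9188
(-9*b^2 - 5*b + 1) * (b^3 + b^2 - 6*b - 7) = -9*b^5 - 14*b^4 + 50*b^3 + 94*b^2 + 29*b - 7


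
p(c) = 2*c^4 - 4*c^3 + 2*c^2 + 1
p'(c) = 8*c^3 - 12*c^2 + 4*c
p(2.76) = 48.19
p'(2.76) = 87.83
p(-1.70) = 43.14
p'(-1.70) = -80.78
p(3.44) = 141.91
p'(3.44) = 197.42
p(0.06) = 1.01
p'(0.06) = 0.20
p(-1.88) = 59.63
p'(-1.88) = -103.09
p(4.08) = 316.83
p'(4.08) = 359.90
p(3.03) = 76.67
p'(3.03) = 124.49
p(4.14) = 338.98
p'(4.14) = 378.55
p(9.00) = 10369.00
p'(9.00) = 4896.00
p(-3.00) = 289.00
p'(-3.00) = -336.00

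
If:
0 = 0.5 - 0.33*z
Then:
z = 1.52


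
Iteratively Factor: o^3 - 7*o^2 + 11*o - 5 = (o - 1)*(o^2 - 6*o + 5) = (o - 5)*(o - 1)*(o - 1)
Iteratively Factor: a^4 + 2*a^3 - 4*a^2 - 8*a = (a + 2)*(a^3 - 4*a) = a*(a + 2)*(a^2 - 4) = a*(a + 2)^2*(a - 2)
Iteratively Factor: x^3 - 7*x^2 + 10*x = (x - 2)*(x^2 - 5*x) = x*(x - 2)*(x - 5)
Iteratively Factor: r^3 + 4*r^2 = (r)*(r^2 + 4*r) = r^2*(r + 4)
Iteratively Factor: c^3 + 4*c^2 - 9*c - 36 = (c + 4)*(c^2 - 9) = (c + 3)*(c + 4)*(c - 3)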